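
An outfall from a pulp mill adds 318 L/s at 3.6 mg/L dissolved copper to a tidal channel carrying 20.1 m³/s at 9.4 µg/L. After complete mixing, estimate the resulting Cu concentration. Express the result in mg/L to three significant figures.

318 L/s = 0.318 m³/s.
9.4 µg/L = 0.0094 mg/L.
Flow-weighted mixing gives C = (0.318·3.6 + 20.1·0.0094) / (0.318 + 20.1) = 1.334/20.42 = 0.06532 mg/L.

0.0653 mg/L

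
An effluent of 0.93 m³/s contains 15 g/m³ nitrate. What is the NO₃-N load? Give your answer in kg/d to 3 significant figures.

1210 kg/d

Mass flux = Q·C = 0.93 m³/s × 15 g/m³ = 13.95 g/s.
= 13.95 g/s × 86.4 = 1205 kg/d.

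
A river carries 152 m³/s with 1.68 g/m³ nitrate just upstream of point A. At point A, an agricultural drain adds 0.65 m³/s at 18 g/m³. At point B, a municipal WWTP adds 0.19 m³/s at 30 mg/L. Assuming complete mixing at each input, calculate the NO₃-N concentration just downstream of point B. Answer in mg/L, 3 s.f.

After input A: C = (152·1.68 + 0.65·18) / 152.7 = 1.749 mg/L.
After input B: C = (152.7·1.749 + 0.19·30) / 152.8 = 1.785 mg/L.

1.78 mg/L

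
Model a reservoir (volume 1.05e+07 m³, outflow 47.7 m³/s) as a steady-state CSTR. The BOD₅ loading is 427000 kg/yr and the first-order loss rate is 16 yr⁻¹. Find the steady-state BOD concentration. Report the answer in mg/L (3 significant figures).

Outflow Q = 47.7 m³/s × 3.156e+07 s/yr = 1.505e+09 m³/yr.
Steady-state CSTR mass balance: W = Q·C + k·V·C, so C = W/(Q + kV).
Q + kV = 1.505e+09 + 16·1.05e+07 = 1.673e+09 m³/yr.
C = 427000/1.673e+09 = 0.0002552 kg/m³ = 0.2552 mg/L.

0.255 mg/L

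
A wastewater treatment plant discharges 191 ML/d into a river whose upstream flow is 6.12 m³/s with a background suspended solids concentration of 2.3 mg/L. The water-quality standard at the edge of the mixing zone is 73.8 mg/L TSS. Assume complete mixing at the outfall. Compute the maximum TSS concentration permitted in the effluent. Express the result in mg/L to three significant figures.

191 ML/d = 2.211 m³/s.
Mass balance: 73.8·8.331 = 2.211·Cₑ + 6.12·2.3.
Cₑ = (614.8 − 14.08) / 2.211 = 271.7 mg/L.

272 mg/L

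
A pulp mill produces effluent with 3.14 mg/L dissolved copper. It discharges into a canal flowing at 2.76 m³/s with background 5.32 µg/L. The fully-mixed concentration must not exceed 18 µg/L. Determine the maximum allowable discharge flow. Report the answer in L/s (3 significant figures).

11.2 L/s

5.32 µg/L = 0.00532 mg/L.
18 µg/L = 0.018 mg/L.
Mass balance at complete mixing: C_std·(Q_w + Q_r) = Q_w·C_e + Q_r·C_b.
Rearranging, Q_w = Q_r·(C_std − C_b)/(C_e − C_std) = 2.76·(0.018 − 0.00532) / (3.14 − 0.018) = 0.01121 m³/s.
= 11.21 L/s.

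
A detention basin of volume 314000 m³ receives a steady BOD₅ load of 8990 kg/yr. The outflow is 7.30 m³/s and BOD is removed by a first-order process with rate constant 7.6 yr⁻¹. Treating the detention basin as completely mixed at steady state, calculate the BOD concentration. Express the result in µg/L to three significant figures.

38.6 µg/L

Outflow Q = 7.30 m³/s × 3.156e+07 s/yr = 2.304e+08 m³/yr.
Steady-state CSTR mass balance: W = Q·C + k·V·C, so C = W/(Q + kV).
Q + kV = 2.304e+08 + 7.6·314000 = 2.328e+08 m³/yr.
C = 8990/2.328e+08 = 3.862e-05 kg/m³ = 0.03862 mg/L = 38.62 µg/L.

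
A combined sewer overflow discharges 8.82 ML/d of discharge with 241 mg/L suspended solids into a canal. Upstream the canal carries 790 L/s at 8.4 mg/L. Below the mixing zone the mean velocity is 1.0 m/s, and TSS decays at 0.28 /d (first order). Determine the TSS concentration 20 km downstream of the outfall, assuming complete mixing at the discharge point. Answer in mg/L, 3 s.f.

32.8 mg/L

8.82 ML/d = 0.1021 m³/s.
790 L/s = 0.79 m³/s.
After complete mixing, C₀ = (0.1021·241 + 0.79·8.4) / 0.8921 = 35.02 mg/L.
Travel time t = 2e+04 m / 1.0 m/s = 2e+04 s = 0.2315 d.
C = 35.02·exp(−0.28·0.2315) = 35.02·0.9372 = 32.82 mg/L.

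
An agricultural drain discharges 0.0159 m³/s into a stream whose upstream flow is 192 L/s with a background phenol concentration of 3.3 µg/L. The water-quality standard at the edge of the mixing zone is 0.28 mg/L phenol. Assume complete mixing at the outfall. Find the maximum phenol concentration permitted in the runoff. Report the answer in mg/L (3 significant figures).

192 L/s = 0.192 m³/s.
3.3 µg/L = 0.0033 mg/L.
Mass balance: 0.28·0.2079 = 0.0159·Cₑ + 0.192·0.0033.
Cₑ = (0.05821 − 0.0006336) / 0.0159 = 3.621 mg/L.

3.62 mg/L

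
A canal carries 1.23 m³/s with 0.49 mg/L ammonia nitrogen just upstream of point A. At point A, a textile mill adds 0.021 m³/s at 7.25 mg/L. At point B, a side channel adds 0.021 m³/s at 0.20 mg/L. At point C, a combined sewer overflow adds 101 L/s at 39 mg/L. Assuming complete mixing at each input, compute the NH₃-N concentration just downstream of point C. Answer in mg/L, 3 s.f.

After input A: C = (1.23·0.49 + 0.021·7.25) / 1.251 = 0.6035 mg/L.
After input B: C = (1.251·0.6035 + 0.021·0.2) / 1.272 = 0.5968 mg/L.
101 L/s = 0.101 m³/s.
After input C: C = (1.272·0.5968 + 0.101·39) / 1.373 = 3.422 mg/L.

3.42 mg/L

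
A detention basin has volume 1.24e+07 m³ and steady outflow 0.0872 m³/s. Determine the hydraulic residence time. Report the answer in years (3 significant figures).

4.51 yr

Q = 0.0872 m³/s × 3.156e+07 s/yr = 2.752e+06 m³/yr.
Hydraulic residence time τ = V/Q = 1.24e+07/2.752e+06 = 4.506 yr.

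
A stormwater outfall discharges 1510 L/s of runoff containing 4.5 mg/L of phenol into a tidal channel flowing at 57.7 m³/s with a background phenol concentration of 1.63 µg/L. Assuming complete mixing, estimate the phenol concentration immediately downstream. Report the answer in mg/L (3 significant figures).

0.116 mg/L

1510 L/s = 1.51 m³/s.
1.63 µg/L = 0.00163 mg/L.
By mass balance at complete mixing, C = (1.51·4.5 + 57.7·0.00163) / (1.51 + 57.7) = 6.889/59.21 = 0.1163 mg/L.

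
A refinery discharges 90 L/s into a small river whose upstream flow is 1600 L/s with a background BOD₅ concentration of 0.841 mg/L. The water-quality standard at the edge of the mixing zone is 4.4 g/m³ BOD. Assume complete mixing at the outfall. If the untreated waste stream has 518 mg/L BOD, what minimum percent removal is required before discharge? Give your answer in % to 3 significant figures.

86.9 %

90 L/s = 0.09 m³/s.
1600 L/s = 1.6 m³/s.
Mass balance: 4.4·1.69 = 0.09·Cₑ + 1.6·0.841.
Cₑ = (7.436 − 1.346) / 0.09 = 67.67 mg/L.
Required removal = 1 − 67.67/518 = 86.94 %.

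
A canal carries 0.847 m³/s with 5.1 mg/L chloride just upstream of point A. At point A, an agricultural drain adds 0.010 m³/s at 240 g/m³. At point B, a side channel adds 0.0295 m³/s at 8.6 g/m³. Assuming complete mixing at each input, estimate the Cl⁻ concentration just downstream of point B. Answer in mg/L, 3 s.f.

7.87 mg/L

After input A: C = (0.847·5.1 + 0.01·240) / 0.857 = 7.841 mg/L.
After input B: C = (0.857·7.841 + 0.0295·8.6) / 0.8865 = 7.866 mg/L.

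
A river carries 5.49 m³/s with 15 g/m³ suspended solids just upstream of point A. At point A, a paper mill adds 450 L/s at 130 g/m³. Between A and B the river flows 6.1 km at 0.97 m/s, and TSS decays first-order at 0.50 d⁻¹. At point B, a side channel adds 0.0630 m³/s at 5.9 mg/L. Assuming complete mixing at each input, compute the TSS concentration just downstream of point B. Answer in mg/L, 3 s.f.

450 L/s = 0.45 m³/s.
After input A: C = (5.49·15 + 0.45·130) / 5.94 = 23.71 mg/L.
Over the 6.1 km reach to input B (t = 6289 s = 0.07279 d), decay gives C = 23.71·exp(−0.50·0.07279) = 22.86 mg/L.
After input B: C = (5.94·22.86 + 0.063·5.9) / 6.003 = 22.69 mg/L.

22.7 mg/L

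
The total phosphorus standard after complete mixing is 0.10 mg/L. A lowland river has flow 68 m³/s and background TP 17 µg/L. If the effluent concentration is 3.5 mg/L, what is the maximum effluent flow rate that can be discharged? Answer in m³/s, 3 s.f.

17 µg/L = 0.017 mg/L.
Mass balance at complete mixing: C_std·(Q_w + Q_r) = Q_w·C_e + Q_r·C_b.
Rearranging, Q_w = Q_r·(C_std − C_b)/(C_e − C_std) = 68·(0.1 − 0.017) / (3.5 − 0.1) = 1.66 m³/s.

1.66 m³/s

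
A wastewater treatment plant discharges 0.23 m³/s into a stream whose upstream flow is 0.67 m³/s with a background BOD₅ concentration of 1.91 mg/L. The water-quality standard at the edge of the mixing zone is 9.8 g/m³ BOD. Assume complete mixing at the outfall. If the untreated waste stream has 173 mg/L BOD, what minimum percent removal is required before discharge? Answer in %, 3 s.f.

81.0 %

Mass balance: 9.8·0.9 = 0.23·Cₑ + 0.67·1.91.
Cₑ = (8.82 − 1.28) / 0.23 = 32.78 mg/L.
Required removal = 1 − 32.78/173 = 81.05 %.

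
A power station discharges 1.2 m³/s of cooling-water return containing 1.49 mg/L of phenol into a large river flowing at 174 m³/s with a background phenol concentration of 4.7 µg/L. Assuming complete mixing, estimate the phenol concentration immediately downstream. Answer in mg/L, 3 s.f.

4.7 µg/L = 0.0047 mg/L.
Conservation of mass across the mixing zone: C = (1.2·1.49 + 174·0.0047) / (1.2 + 174) = 2.606/175.2 = 0.01487 mg/L.

0.0149 mg/L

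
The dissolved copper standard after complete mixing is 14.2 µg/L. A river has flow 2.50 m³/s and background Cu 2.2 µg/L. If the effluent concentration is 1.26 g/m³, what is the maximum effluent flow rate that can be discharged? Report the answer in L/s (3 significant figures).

2.2 µg/L = 0.0022 mg/L.
14.2 µg/L = 0.0142 mg/L.
Mass balance at complete mixing: C_std·(Q_w + Q_r) = Q_w·C_e + Q_r·C_b.
Rearranging, Q_w = Q_r·(C_std − C_b)/(C_e − C_std) = 2.50·(0.0142 − 0.0022) / (1.26 − 0.0142) = 0.02408 m³/s.
= 24.08 L/s.

24.1 L/s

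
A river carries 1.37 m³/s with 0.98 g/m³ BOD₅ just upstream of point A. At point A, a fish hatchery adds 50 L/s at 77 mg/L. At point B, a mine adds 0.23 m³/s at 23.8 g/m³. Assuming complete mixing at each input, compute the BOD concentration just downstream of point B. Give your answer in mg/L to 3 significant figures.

6.46 mg/L

50 L/s = 0.05 m³/s.
After input A: C = (1.37·0.98 + 0.05·77) / 1.42 = 3.657 mg/L.
After input B: C = (1.42·3.657 + 0.23·23.8) / 1.65 = 6.465 mg/L.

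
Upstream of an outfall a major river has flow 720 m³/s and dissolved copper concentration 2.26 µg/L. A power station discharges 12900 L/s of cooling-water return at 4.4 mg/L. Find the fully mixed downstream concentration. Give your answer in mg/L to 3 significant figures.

0.0797 mg/L

12900 L/s = 12.9 m³/s.
2.26 µg/L = 0.00226 mg/L.
Conservation of mass across the mixing zone: C = (12.9·4.4 + 720·0.00226) / (12.9 + 720) = 58.39/732.9 = 0.07967 mg/L.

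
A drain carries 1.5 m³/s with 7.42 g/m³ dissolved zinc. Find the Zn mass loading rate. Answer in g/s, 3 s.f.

11.1 g/s

Mass flux = Q·C = 1.5 m³/s × 7.42 g/m³ = 11.13 g/s.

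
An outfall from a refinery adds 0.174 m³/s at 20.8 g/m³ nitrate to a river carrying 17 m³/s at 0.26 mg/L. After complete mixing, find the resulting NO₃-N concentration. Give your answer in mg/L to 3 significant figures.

0.468 mg/L

Flow-weighted mixing gives C = (0.174·20.8 + 17·0.26) / (0.174 + 17) = 8.039/17.17 = 0.4681 mg/L.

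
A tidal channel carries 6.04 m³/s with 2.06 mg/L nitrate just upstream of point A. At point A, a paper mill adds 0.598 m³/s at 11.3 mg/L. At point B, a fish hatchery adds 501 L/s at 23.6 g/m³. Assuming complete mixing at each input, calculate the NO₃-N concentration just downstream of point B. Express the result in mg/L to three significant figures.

4.35 mg/L

After input A: C = (6.04·2.06 + 0.598·11.3) / 6.638 = 2.892 mg/L.
501 L/s = 0.501 m³/s.
After input B: C = (6.638·2.892 + 0.501·23.6) / 7.139 = 4.346 mg/L.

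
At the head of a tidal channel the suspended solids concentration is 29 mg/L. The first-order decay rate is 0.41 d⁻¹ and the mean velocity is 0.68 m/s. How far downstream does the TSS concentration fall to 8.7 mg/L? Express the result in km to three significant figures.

From C = C₀·e^(−kt), t = ln(C₀/C)/k = ln(29/8.7)/0.41 = 1.204/0.41 = 2.937 d.
Distance = v·t = 0.68 m/s × 2.537e+05 s = 1.725e+05 m = 172.5 km.

173 km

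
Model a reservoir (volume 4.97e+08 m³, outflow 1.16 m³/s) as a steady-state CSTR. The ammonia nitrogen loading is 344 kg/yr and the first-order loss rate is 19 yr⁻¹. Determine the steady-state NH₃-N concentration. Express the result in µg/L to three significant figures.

0.0363 µg/L

Outflow Q = 1.16 m³/s × 3.156e+07 s/yr = 3.661e+07 m³/yr.
Steady-state CSTR mass balance: W = Q·C + k·V·C, so C = W/(Q + kV).
Q + kV = 3.661e+07 + 19·4.97e+08 = 9.48e+09 m³/yr.
C = 344/9.48e+09 = 3.629e-08 kg/m³ = 3.629e-05 mg/L = 0.03629 µg/L.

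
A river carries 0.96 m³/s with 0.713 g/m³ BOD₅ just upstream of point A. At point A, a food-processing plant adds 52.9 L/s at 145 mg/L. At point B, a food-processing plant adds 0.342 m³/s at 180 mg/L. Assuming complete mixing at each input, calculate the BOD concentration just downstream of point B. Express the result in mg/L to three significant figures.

51.6 mg/L

52.9 L/s = 0.0529 m³/s.
After input A: C = (0.96·0.713 + 0.0529·145) / 1.013 = 8.249 mg/L.
After input B: C = (1.013·8.249 + 0.342·180) / 1.355 = 51.6 mg/L.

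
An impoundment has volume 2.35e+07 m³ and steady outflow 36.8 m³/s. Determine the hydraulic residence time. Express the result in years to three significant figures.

Q = 36.8 m³/s × 3.156e+07 s/yr = 1.161e+09 m³/yr.
Hydraulic residence time τ = V/Q = 2.35e+07/1.161e+09 = 0.02024 yr.

0.0202 yr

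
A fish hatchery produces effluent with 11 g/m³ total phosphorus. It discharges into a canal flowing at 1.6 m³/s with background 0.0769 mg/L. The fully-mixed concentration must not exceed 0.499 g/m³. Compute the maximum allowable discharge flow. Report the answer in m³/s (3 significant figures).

Mass balance at complete mixing: C_std·(Q_w + Q_r) = Q_w·C_e + Q_r·C_b.
Rearranging, Q_w = Q_r·(C_std − C_b)/(C_e − C_std) = 1.6·(0.499 − 0.0769) / (11 − 0.499) = 0.06431 m³/s.

0.0643 m³/s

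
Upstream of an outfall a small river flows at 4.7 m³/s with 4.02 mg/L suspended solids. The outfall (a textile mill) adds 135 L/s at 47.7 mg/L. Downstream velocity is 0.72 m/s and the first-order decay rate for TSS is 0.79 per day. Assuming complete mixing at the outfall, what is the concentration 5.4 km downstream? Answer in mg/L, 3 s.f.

135 L/s = 0.135 m³/s.
After complete mixing, C₀ = (0.135·47.7 + 4.7·4.02) / 4.835 = 5.24 mg/L.
Travel time t = 5400 m / 0.72 m/s = 7500 s = 0.08681 d.
C = 5.24·exp(−0.79·0.08681) = 5.24·0.9337 = 4.892 mg/L.

4.89 mg/L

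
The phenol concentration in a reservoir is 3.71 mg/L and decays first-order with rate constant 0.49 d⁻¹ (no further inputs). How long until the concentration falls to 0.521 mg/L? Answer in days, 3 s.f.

4.01 d

t = ln(C₀/C)/k = ln(3.71/0.521)/0.49 = 1.963/0.49 = 4.006 d.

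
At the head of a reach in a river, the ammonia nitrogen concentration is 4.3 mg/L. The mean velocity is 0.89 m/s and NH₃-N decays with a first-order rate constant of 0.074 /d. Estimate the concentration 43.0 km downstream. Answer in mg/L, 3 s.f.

Travel time t = 43.0 km / 0.89 m/s = 4.3e+04/0.89 = 4.831e+04 s = 0.5592 d.
First-order decay: C = 4.3·exp(−0.074·0.5592) = 4.3·0.9595 = 4.126 mg/L.

4.13 mg/L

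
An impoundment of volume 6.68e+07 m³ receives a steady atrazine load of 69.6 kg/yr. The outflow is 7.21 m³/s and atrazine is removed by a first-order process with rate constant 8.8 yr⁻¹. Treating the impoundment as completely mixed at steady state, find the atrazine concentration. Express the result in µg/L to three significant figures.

Outflow Q = 7.21 m³/s × 3.156e+07 s/yr = 2.275e+08 m³/yr.
Steady-state CSTR mass balance: W = Q·C + k·V·C, so C = W/(Q + kV).
Q + kV = 2.275e+08 + 8.8·6.68e+07 = 8.154e+08 m³/yr.
C = 69.6/8.154e+08 = 8.536e-08 kg/m³ = 8.536e-05 mg/L = 0.08536 µg/L.

0.0854 µg/L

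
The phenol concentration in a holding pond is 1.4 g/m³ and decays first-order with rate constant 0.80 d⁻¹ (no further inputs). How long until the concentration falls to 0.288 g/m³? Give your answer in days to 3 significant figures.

t = ln(C₀/C)/k = ln(1.4/0.288)/0.80 = 1.581/0.80 = 1.977 d.

1.98 d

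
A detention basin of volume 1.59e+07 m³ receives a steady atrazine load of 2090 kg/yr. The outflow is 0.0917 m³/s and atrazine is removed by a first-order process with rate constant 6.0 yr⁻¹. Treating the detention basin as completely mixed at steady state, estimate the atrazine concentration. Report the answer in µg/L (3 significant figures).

21.3 µg/L

Outflow Q = 0.0917 m³/s × 3.156e+07 s/yr = 2.894e+06 m³/yr.
Steady-state CSTR mass balance: W = Q·C + k·V·C, so C = W/(Q + kV).
Q + kV = 2.894e+06 + 6.0·1.59e+07 = 9.829e+07 m³/yr.
C = 2090/9.829e+07 = 2.126e-05 kg/m³ = 0.02126 mg/L = 21.26 µg/L.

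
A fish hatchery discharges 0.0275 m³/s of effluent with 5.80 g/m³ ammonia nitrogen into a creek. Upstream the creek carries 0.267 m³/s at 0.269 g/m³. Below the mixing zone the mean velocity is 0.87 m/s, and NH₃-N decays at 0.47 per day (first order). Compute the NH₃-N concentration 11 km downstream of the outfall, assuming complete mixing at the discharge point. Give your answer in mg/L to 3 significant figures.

0.733 mg/L

After complete mixing, C₀ = (0.0275·5.8 + 0.267·0.269) / 0.2945 = 0.7855 mg/L.
Travel time t = 1.1e+04 m / 0.87 m/s = 1.264e+04 s = 0.1463 d.
C = 0.7855·exp(−0.47·0.1463) = 0.7855·0.9335 = 0.7333 mg/L.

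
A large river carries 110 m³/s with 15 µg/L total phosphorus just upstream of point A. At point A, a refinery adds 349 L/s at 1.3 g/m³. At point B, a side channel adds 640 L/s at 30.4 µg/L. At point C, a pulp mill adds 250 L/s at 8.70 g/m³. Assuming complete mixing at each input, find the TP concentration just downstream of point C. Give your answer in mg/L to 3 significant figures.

0.0386 mg/L

15 µg/L = 0.015 mg/L.
349 L/s = 0.349 m³/s.
After input A: C = (110·0.015 + 0.349·1.3) / 110.3 = 0.01906 mg/L.
640 L/s = 0.64 m³/s.
30.4 µg/L = 0.0304 mg/L.
After input B: C = (110.3·0.01906 + 0.64·0.0304) / 111 = 0.01913 mg/L.
250 L/s = 0.25 m³/s.
After input C: C = (111·0.01913 + 0.25·8.7) / 111.2 = 0.03864 mg/L.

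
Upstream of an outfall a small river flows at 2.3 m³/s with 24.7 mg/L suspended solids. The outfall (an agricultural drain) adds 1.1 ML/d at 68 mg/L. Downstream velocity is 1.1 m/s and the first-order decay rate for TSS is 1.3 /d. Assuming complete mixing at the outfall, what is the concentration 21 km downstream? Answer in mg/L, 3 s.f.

18.7 mg/L

1.1 ML/d = 0.01273 m³/s.
After complete mixing, C₀ = (0.01273·68 + 2.3·24.7) / 2.313 = 24.94 mg/L.
Travel time t = 2.1e+04 m / 1.1 m/s = 1.909e+04 s = 0.221 d.
C = 24.94·exp(−1.3·0.221) = 24.94·0.7503 = 18.71 mg/L.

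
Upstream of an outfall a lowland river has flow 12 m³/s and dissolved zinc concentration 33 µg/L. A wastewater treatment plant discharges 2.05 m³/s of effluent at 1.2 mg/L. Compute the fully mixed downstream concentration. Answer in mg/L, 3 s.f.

33 µg/L = 0.033 mg/L.
Conservation of mass across the mixing zone: C = (2.05·1.2 + 12·0.033) / (2.05 + 12) = 2.856/14.05 = 0.2033 mg/L.

0.203 mg/L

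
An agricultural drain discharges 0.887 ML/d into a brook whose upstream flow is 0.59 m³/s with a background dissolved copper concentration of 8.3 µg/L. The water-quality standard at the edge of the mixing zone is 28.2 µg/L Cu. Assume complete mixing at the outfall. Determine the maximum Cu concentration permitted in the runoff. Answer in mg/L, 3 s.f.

1.17 mg/L

0.887 ML/d = 0.01027 m³/s.
8.3 µg/L = 0.0083 mg/L.
28.2 µg/L = 0.0282 mg/L.
Mass balance: 0.0282·0.6003 = 0.01027·Cₑ + 0.59·0.0083.
Cₑ = (0.01693 − 0.004897) / 0.01027 = 1.172 mg/L.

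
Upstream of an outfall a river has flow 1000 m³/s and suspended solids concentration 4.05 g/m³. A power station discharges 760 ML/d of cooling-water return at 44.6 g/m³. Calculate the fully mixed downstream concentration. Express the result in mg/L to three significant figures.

4.40 mg/L

760 ML/d = 8.796 m³/s.
By mass balance at complete mixing, C = (8.796·44.6 + 1000·4.05) / (8.796 + 1000) = 4442/1009 = 4.404 mg/L.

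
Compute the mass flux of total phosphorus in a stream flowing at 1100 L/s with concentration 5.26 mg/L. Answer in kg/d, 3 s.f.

500 kg/d

1100 L/s = 1.1 m³/s.
Mass flux = Q·C = 1.1 m³/s × 5.26 g/m³ = 5.786 g/s.
= 5.786 g/s × 86.4 = 499.9 kg/d.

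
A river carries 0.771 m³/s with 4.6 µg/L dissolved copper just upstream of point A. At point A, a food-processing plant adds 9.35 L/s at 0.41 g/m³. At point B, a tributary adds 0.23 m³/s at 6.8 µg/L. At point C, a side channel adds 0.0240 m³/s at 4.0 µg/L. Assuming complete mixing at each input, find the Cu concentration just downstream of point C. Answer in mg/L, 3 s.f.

4.6 µg/L = 0.0046 mg/L.
9.35 L/s = 0.00935 m³/s.
After input A: C = (0.771·0.0046 + 0.00935·0.41) / 0.7803 = 0.009457 mg/L.
6.8 µg/L = 0.0068 mg/L.
After input B: C = (0.7803·0.009457 + 0.23·0.0068) / 1.01 = 0.008852 mg/L.
4.0 µg/L = 0.004 mg/L.
After input C: C = (1.01·0.008852 + 0.024·0.004) / 1.034 = 0.00874 mg/L.

0.00874 mg/L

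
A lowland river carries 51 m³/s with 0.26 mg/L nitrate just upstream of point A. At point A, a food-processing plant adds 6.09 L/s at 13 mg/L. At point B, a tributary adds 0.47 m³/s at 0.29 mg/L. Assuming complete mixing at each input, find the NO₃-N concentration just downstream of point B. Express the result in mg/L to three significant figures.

6.09 L/s = 0.00609 m³/s.
After input A: C = (51·0.26 + 0.00609·13) / 51.01 = 0.2615 mg/L.
After input B: C = (51.01·0.2615 + 0.47·0.29) / 51.48 = 0.2618 mg/L.

0.262 mg/L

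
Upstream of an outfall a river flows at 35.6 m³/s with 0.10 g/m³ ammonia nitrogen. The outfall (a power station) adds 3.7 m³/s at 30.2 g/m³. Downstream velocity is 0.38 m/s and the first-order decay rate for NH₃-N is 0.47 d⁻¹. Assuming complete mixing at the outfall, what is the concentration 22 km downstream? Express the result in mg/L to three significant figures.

After complete mixing, C₀ = (3.7·30.2 + 35.6·0.1) / 39.3 = 2.934 mg/L.
Travel time t = 2.2e+04 m / 0.38 m/s = 5.789e+04 s = 0.6701 d.
C = 2.934·exp(−0.47·0.6701) = 2.934·0.7298 = 2.141 mg/L.

2.14 mg/L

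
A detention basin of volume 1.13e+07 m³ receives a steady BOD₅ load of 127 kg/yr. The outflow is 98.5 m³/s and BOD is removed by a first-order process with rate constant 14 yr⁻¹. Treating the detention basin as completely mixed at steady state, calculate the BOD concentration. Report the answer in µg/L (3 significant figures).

0.0389 µg/L

Outflow Q = 98.5 m³/s × 3.156e+07 s/yr = 3.108e+09 m³/yr.
Steady-state CSTR mass balance: W = Q·C + k·V·C, so C = W/(Q + kV).
Q + kV = 3.108e+09 + 14·1.13e+07 = 3.267e+09 m³/yr.
C = 127/3.267e+09 = 3.888e-08 kg/m³ = 3.888e-05 mg/L = 0.03888 µg/L.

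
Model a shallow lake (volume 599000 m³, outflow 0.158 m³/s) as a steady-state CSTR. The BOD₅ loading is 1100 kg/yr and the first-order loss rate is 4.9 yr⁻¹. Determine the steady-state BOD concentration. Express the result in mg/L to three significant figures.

0.139 mg/L

Outflow Q = 0.158 m³/s × 3.156e+07 s/yr = 4.986e+06 m³/yr.
Steady-state CSTR mass balance: W = Q·C + k·V·C, so C = W/(Q + kV).
Q + kV = 4.986e+06 + 4.9·599000 = 7.921e+06 m³/yr.
C = 1100/7.921e+06 = 0.0001389 kg/m³ = 0.1389 mg/L.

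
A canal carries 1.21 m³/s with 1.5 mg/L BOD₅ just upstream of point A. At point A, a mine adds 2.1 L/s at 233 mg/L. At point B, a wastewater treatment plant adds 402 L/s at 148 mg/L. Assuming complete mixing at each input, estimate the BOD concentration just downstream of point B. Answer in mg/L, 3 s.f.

2.1 L/s = 0.0021 m³/s.
After input A: C = (1.21·1.5 + 0.0021·233) / 1.212 = 1.901 mg/L.
402 L/s = 0.402 m³/s.
After input B: C = (1.212·1.901 + 0.402·148) / 1.614 = 38.29 mg/L.

38.3 mg/L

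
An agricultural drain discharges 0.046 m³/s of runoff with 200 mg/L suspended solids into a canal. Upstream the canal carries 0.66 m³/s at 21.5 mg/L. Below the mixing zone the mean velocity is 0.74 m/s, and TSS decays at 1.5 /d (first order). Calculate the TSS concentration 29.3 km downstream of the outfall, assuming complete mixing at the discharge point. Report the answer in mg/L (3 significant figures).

After complete mixing, C₀ = (0.046·200 + 0.66·21.5) / 0.706 = 33.13 mg/L.
Travel time t = 2.93e+04 m / 0.74 m/s = 3.959e+04 s = 0.4583 d.
C = 33.13·exp(−1.5·0.4583) = 33.13·0.5029 = 16.66 mg/L.

16.7 mg/L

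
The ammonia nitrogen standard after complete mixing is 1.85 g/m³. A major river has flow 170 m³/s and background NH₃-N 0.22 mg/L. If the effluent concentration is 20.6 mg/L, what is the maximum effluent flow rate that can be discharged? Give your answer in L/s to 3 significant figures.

Mass balance at complete mixing: C_std·(Q_w + Q_r) = Q_w·C_e + Q_r·C_b.
Rearranging, Q_w = Q_r·(C_std − C_b)/(C_e − C_std) = 170·(1.85 − 0.22) / (20.6 − 1.85) = 14.78 m³/s.
= 1.478e+04 L/s.

14800 L/s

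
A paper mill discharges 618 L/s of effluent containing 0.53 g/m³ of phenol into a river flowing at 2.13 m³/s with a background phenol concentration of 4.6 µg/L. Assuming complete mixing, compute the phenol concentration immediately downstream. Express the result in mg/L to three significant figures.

0.123 mg/L

618 L/s = 0.618 m³/s.
4.6 µg/L = 0.0046 mg/L.
Flow-weighted mixing gives C = (0.618·0.53 + 2.13·0.0046) / (0.618 + 2.13) = 0.3373/2.748 = 0.1228 mg/L.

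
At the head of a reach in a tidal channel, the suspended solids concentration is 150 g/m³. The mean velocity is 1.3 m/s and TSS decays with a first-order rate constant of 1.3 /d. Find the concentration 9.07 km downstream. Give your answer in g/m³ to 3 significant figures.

135 g/m³

Travel time t = 9.07 km / 1.3 m/s = 9070/1.3 = 6977 s = 0.08075 d.
First-order decay: C = 150·exp(−1.3·0.08075) = 150·0.9003 = 135.1 g/m³.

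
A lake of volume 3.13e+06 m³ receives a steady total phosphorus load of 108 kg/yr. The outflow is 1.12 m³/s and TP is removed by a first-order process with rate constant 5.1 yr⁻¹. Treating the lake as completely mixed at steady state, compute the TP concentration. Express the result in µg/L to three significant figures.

Outflow Q = 1.12 m³/s × 3.156e+07 s/yr = 3.534e+07 m³/yr.
Steady-state CSTR mass balance: W = Q·C + k·V·C, so C = W/(Q + kV).
Q + kV = 3.534e+07 + 5.1·3.13e+06 = 5.131e+07 m³/yr.
C = 108/5.131e+07 = 2.105e-06 kg/m³ = 0.002105 mg/L = 2.105 µg/L.

2.10 µg/L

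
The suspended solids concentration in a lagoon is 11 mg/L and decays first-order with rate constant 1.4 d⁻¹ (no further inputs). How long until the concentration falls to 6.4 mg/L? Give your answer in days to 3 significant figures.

t = ln(C₀/C)/k = ln(11/6.4)/1.4 = 0.5416/1.4 = 0.3869 d.

0.387 d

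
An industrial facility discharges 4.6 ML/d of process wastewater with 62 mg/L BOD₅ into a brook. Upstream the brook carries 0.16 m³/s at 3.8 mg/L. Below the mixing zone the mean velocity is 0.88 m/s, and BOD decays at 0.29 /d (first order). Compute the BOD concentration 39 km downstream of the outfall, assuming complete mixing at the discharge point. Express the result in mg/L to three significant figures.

15.8 mg/L

4.6 ML/d = 0.05324 m³/s.
After complete mixing, C₀ = (0.05324·62 + 0.16·3.8) / 0.2132 = 18.33 mg/L.
Travel time t = 3.9e+04 m / 0.88 m/s = 4.432e+04 s = 0.5129 d.
C = 18.33·exp(−0.29·0.5129) = 18.33·0.8618 = 15.8 mg/L.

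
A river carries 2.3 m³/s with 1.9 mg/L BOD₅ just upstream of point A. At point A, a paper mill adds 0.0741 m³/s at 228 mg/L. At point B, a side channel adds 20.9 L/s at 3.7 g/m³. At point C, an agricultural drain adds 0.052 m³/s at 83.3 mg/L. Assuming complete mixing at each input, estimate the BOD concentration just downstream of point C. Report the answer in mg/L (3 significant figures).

After input A: C = (2.3·1.9 + 0.0741·228) / 2.374 = 8.957 mg/L.
20.9 L/s = 0.0209 m³/s.
After input B: C = (2.374·8.957 + 0.0209·3.7) / 2.395 = 8.911 mg/L.
After input C: C = (2.395·8.911 + 0.052·83.3) / 2.447 = 10.49 mg/L.

10.5 mg/L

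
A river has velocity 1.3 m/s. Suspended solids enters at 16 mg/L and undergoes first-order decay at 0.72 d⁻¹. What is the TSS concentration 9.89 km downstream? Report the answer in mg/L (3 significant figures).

15.0 mg/L

Travel time t = 9.89 km / 1.3 m/s = 9890/1.3 = 7608 s = 0.08805 d.
First-order decay: C = 16·exp(−0.72·0.08805) = 16·0.9386 = 15.02 mg/L.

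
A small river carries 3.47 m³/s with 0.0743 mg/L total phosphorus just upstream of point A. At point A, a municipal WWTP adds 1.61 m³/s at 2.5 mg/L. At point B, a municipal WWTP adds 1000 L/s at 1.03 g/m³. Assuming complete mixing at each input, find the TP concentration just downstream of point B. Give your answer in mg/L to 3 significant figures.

0.874 mg/L

After input A: C = (3.47·0.0743 + 1.61·2.5) / 5.08 = 0.8431 mg/L.
1000 L/s = 1 m³/s.
After input B: C = (5.08·0.8431 + 1·1.03) / 6.08 = 0.8738 mg/L.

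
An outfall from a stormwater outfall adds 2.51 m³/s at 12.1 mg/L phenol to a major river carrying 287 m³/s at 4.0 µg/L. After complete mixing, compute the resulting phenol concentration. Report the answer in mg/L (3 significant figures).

0.109 mg/L

4.0 µg/L = 0.004 mg/L.
Conservation of mass across the mixing zone: C = (2.51·12.1 + 287·0.004) / (2.51 + 287) = 31.52/289.5 = 0.1089 mg/L.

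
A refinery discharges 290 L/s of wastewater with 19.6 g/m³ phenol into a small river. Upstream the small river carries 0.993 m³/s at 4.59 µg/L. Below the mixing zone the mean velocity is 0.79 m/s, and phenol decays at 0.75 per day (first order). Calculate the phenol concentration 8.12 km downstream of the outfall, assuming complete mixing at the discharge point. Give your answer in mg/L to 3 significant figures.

290 L/s = 0.29 m³/s.
4.59 µg/L = 0.00459 mg/L.
After complete mixing, C₀ = (0.29·19.6 + 0.993·0.00459) / 1.283 = 4.434 mg/L.
Travel time t = 8120 m / 0.79 m/s = 1.028e+04 s = 0.119 d.
C = 4.434·exp(−0.75·0.119) = 4.434·0.9146 = 4.055 mg/L.

4.06 mg/L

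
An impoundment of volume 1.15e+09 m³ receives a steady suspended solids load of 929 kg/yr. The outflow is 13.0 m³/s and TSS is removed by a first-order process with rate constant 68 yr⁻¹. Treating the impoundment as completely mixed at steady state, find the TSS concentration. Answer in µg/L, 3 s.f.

0.0118 µg/L

Outflow Q = 13.0 m³/s × 3.156e+07 s/yr = 4.102e+08 m³/yr.
Steady-state CSTR mass balance: W = Q·C + k·V·C, so C = W/(Q + kV).
Q + kV = 4.102e+08 + 68·1.15e+09 = 7.861e+10 m³/yr.
C = 929/7.861e+10 = 1.182e-08 kg/m³ = 1.182e-05 mg/L = 0.01182 µg/L.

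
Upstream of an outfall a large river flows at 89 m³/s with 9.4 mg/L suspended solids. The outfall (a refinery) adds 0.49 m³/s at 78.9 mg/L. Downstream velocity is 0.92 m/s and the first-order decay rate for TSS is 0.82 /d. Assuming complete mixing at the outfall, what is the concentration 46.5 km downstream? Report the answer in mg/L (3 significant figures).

6.05 mg/L

After complete mixing, C₀ = (0.49·78.9 + 89·9.4) / 89.49 = 9.781 mg/L.
Travel time t = 4.65e+04 m / 0.92 m/s = 5.054e+04 s = 0.585 d.
C = 9.781·exp(−0.82·0.585) = 9.781·0.619 = 6.054 mg/L.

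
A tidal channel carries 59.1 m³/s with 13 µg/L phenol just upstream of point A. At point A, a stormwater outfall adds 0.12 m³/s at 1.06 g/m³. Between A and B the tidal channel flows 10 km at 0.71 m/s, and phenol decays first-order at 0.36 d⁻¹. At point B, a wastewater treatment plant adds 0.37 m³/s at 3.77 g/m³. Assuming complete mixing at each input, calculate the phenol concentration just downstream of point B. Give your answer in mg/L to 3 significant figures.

13 µg/L = 0.013 mg/L.
After input A: C = (59.1·0.013 + 0.12·1.06) / 59.22 = 0.01512 mg/L.
Over the 10 km reach to input B (t = 1.408e+04 s = 0.163 d), decay gives C = 0.01512·exp(−0.36·0.163) = 0.01426 mg/L.
After input B: C = (59.22·0.01426 + 0.37·3.77) / 59.59 = 0.03758 mg/L.

0.0376 mg/L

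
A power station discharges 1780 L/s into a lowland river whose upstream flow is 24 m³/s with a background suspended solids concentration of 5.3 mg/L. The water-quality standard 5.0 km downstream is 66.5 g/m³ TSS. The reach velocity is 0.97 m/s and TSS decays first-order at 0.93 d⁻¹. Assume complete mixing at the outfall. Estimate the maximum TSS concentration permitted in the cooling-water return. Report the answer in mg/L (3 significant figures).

1780 L/s = 1.78 m³/s.
Travel time to the compliance point: t = 5000/0.97 = 5155 s = 0.05966 d; decay factor exp(−0.93·0.05966) = 0.946.
So the concentration just after mixing may be at most 66.5/0.946 = 70.29 mg/L.
Mass balance: 70.29·25.78 = 1.78·Cₑ + 24·5.3.
Cₑ = (1812 − 127.2) / 1.78 = 946.6 mg/L.

947 mg/L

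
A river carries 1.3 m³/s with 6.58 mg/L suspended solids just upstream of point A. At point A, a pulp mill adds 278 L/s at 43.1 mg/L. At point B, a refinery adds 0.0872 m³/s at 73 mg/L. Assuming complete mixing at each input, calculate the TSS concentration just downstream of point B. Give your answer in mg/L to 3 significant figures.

278 L/s = 0.278 m³/s.
After input A: C = (1.3·6.58 + 0.278·43.1) / 1.578 = 13.01 mg/L.
After input B: C = (1.578·13.01 + 0.0872·73) / 1.665 = 16.16 mg/L.

16.2 mg/L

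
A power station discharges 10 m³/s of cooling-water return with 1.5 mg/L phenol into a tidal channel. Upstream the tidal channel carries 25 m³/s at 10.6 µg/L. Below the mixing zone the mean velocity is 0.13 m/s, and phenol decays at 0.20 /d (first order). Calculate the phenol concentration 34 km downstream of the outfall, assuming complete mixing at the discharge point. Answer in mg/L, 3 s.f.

0.238 mg/L

10.6 µg/L = 0.0106 mg/L.
After complete mixing, C₀ = (10·1.5 + 25·0.0106) / 35 = 0.4361 mg/L.
Travel time t = 3.4e+04 m / 0.13 m/s = 2.615e+05 s = 3.027 d.
C = 0.4361·exp(−0.20·3.027) = 0.4361·0.5458 = 0.2381 mg/L.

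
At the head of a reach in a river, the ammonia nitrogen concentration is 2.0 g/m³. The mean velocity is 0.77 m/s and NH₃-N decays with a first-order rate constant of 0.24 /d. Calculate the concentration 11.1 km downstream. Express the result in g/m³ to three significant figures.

Travel time t = 11.1 km / 0.77 m/s = 1.11e+04/0.77 = 1.442e+04 s = 0.1668 d.
First-order decay: C = 2.0·exp(−0.24·0.1668) = 2.0·0.9607 = 1.921 g/m³.

1.92 g/m³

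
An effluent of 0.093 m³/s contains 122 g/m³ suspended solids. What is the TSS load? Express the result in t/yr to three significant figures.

358 t/yr

Mass flux = Q·C = 0.093 m³/s × 122 g/m³ = 11.35 g/s.
= 11.35 g/s × 31.56 = 358.1 t/yr.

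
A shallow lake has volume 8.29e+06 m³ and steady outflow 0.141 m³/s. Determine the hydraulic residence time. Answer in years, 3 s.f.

Q = 0.141 m³/s × 3.156e+07 s/yr = 4.45e+06 m³/yr.
Hydraulic residence time τ = V/Q = 8.29e+06/4.45e+06 = 1.863 yr.

1.86 yr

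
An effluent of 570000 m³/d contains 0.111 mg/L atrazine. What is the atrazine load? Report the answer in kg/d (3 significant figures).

570000 m³/d = 6.597 m³/s.
Mass flux = Q·C = 6.597 m³/s × 0.111 g/m³ = 0.7323 g/s.
= 0.7323 g/s × 86.4 = 63.27 kg/d.

63.3 kg/d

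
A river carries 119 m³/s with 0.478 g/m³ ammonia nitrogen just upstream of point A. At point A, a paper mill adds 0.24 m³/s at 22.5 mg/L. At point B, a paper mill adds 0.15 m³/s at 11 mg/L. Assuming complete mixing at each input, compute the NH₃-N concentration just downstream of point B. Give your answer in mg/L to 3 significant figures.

After input A: C = (119·0.478 + 0.24·22.5) / 119.2 = 0.5223 mg/L.
After input B: C = (119.2·0.5223 + 0.15·11) / 119.4 = 0.5355 mg/L.

0.535 mg/L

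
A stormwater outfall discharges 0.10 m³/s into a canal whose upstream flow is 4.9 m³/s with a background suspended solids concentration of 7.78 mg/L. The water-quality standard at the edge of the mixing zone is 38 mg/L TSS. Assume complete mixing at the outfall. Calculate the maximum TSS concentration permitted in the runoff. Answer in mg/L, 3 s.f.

1520 mg/L

Mass balance: 38·5 = 0.1·Cₑ + 4.9·7.78.
Cₑ = (190 − 38.12) / 0.1 = 1519 mg/L.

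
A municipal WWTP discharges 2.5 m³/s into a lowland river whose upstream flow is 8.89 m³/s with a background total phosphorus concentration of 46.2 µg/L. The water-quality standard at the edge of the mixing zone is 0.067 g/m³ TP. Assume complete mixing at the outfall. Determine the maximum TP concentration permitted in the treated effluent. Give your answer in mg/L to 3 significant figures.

46.2 µg/L = 0.0462 mg/L.
Mass balance: 0.067·11.39 = 2.5·Cₑ + 8.89·0.0462.
Cₑ = (0.7631 − 0.4107) / 2.5 = 0.141 mg/L.

0.141 mg/L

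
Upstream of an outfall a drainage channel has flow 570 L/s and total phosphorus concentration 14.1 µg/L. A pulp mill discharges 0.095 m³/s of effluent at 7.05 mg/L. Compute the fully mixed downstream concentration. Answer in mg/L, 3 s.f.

1.02 mg/L

570 L/s = 0.57 m³/s.
14.1 µg/L = 0.0141 mg/L.
Flow-weighted mixing gives C = (0.095·7.05 + 0.57·0.0141) / (0.095 + 0.57) = 0.6778/0.665 = 1.019 mg/L.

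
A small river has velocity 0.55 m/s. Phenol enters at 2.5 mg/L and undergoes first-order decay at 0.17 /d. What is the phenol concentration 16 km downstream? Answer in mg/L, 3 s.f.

2.36 mg/L

Travel time t = 16 km / 0.55 m/s = 1.6e+04/0.55 = 2.909e+04 s = 0.3367 d.
First-order decay: C = 2.5·exp(−0.17·0.3367) = 2.5·0.9444 = 2.361 mg/L.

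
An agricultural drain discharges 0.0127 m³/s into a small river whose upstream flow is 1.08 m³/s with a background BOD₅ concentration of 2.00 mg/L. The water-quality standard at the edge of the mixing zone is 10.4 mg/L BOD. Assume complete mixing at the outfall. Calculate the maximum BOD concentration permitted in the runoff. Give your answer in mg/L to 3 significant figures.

Mass balance: 10.4·1.093 = 0.0127·Cₑ + 1.08·2.
Cₑ = (11.36 − 2.16) / 0.0127 = 724.7 mg/L.

725 mg/L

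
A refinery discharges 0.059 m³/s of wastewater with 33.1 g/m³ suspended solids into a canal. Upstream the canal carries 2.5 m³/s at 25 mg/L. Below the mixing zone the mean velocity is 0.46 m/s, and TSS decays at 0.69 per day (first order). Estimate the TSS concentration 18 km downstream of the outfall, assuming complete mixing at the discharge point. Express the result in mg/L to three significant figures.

18.4 mg/L

After complete mixing, C₀ = (0.059·33.1 + 2.5·25) / 2.559 = 25.19 mg/L.
Travel time t = 1.8e+04 m / 0.46 m/s = 3.913e+04 s = 0.4529 d.
C = 25.19·exp(−0.69·0.4529) = 25.19·0.7316 = 18.43 mg/L.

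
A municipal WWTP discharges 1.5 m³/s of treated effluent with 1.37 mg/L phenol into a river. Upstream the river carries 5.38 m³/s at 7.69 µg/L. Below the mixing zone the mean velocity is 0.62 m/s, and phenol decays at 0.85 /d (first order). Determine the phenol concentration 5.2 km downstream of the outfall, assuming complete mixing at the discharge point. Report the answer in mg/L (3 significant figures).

7.69 µg/L = 0.00769 mg/L.
After complete mixing, C₀ = (1.5·1.37 + 5.38·0.00769) / 6.88 = 0.3047 mg/L.
Travel time t = 5200 m / 0.62 m/s = 8387 s = 0.09707 d.
C = 0.3047·exp(−0.85·0.09707) = 0.3047·0.9208 = 0.2806 mg/L.

0.281 mg/L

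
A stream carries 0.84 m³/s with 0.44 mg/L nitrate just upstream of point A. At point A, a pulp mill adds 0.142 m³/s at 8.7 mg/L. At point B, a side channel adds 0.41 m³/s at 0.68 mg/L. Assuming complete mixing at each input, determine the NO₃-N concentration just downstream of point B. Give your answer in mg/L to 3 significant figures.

After input A: C = (0.84·0.44 + 0.142·8.7) / 0.982 = 1.634 mg/L.
After input B: C = (0.982·1.634 + 0.41·0.68) / 1.392 = 1.353 mg/L.

1.35 mg/L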